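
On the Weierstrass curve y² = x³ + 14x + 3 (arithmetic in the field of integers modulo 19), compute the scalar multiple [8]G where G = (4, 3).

Repeated addition: build up to 8G.
2G: tangent at (4, 3): λ = (3·4² + 14)/(2·3) ≡ 5/6. 6⁻¹ ≡ 16 (mod 19), so λ ≡ 5·16 ≡ 4.
  x = λ² - 4 - 4 = 16 - 8 ≡ 8; y = λ·(4 - 8) - 3 ≡ 0. → (8, 0)
3G: (8, 0) + (4, 3). λ = (3 - 0)/(4 - 8) ≡ 3/15 mod 19. 15⁻¹ ≡ 14 (mod 19) since 15·14 = 210 ≡ 1, so λ ≡ 4.
  x = λ² - 8 - 4 = 16 - 12 ≡ 4; y = λ·(8 - 4) - 0 ≡ 16. → (4, 16)
4G: (4, 16) + (4, 3): same x and y₁ ≡ -y₂, so the sum is the point at infinity.
5G: the point at infinity + (4, 3) = (4, 3) (identity).
6G: tangent at (4, 3): λ = (3·4² + 14)/(2·3) ≡ 5/6. 6⁻¹ ≡ 16 (mod 19) since 6·16 = 96 ≡ 1, so λ ≡ 5·16 ≡ 4.
  x = λ² - 4 - 4 = 16 - 8 ≡ 8; y = λ·(4 - 8) - 3 ≡ 0. → (8, 0)
7G: (8, 0) + (4, 3). λ = (3 - 0)/(4 - 8) ≡ 3/15 mod 19. 15⁻¹ ≡ 14 (mod 19) since 15·14 = 210 ≡ 1, so λ ≡ 4.
  x = λ² - 8 - 4 = 16 - 12 ≡ 4; y = λ·(8 - 4) - 0 ≡ 16. → (4, 16)
8G: (4, 16) + (4, 3): same x and y₁ ≡ -y₂, so the sum is the point at infinity.

O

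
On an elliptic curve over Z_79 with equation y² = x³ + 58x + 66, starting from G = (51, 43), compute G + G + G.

(30, 34)

Repeated addition: build up to 3G.
2G: tangent at (51, 43): λ = (3·51² + 58)/(2·43) ≡ 40/7. 7⁻¹ ≡ 34 (mod 79) since 7·34 = 238 ≡ 1, so λ ≡ 40·34 ≡ 17.
  x = λ² - 51 - 51 = 289 - 102 ≡ 29; y = λ·(51 - 29) - 43 ≡ 15. → (29, 15)
3G: (29, 15) + (51, 43). λ = (43 - 15)/(51 - 29) ≡ 28/22 mod 79. 22⁻¹ ≡ 18 (mod 79), so λ ≡ 30.
  x = λ² - 29 - 51 = 900 - 80 ≡ 30; y = λ·(29 - 30) - 15 ≡ 34. → (30, 34)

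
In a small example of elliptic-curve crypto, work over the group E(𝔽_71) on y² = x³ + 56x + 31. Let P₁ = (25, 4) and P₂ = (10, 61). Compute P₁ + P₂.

(5, 62)

(25, 4) + (10, 61). λ = (61 - 4)/(10 - 25) ≡ 57/56 mod 71. 56⁻¹ ≡ 52 (mod 71) since 56·52 = 2912 ≡ 1, so λ ≡ 53.
  x = λ² - 25 - 10 = 2809 - 35 ≡ 5; y = λ·(25 - 5) - 4 ≡ 62. → (5, 62)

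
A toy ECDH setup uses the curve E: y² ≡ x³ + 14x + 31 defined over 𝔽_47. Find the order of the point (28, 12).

3

2P: tangent at (28, 12): λ = (3·28² + 14)/(2·12) ≡ 16/24. 24⁻¹ ≡ 2 (mod 47), so λ ≡ 16·2 ≡ 32.
  x = λ² - 28 - 28 = 1024 - 56 ≡ 28; y = λ·(28 - 28) - 12 ≡ 35. → (28, 35)
3P: (28, 35) + (28, 12): same x and y₁ ≡ -y₂, so the sum is the point at infinity.
3P = the point at infinity, so the order is 3.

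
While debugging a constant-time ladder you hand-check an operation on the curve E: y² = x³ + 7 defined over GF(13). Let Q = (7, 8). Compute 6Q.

(7, 5)

Repeated addition: build up to 6Q.
2Q: tangent at (7, 8): λ = (3·7² + 0)/(2·8) ≡ 4/3. 3⁻¹ ≡ 9 (mod 13) since 3·9 = 27 ≡ 1, so λ ≡ 4·9 ≡ 10.
  x = λ² - 7 - 7 = 100 - 14 ≡ 8; y = λ·(7 - 8) - 8 ≡ 8. → (8, 8)
3Q: (8, 8) + (7, 8). λ = (8 - 8)/(7 - 8) ≡ 0/12 mod 13. 12⁻¹ ≡ 12 (mod 13), so λ ≡ 0.
  x = λ² - 8 - 7 = 0 - 15 ≡ 11; y = λ·(8 - 11) - 8 ≡ 5. → (11, 5)
4Q: (11, 5) + (7, 8). λ = (8 - 5)/(7 - 11) ≡ 3/9 mod 13. 9⁻¹ ≡ 3 (mod 13), so λ ≡ 9.
  x = λ² - 11 - 7 = 81 - 18 ≡ 11; y = λ·(11 - 11) - 5 ≡ 8. → (11, 8)
5Q: (11, 8) + (7, 8). λ = (8 - 8)/(7 - 11) ≡ 0/9 mod 13. 9⁻¹ ≡ 3 (mod 13) since 9·3 = 27 ≡ 1, so λ ≡ 0.
  x = λ² - 11 - 7 = 0 - 18 ≡ 8; y = λ·(11 - 8) - 8 ≡ 5. → (8, 5)
6Q: (8, 5) + (7, 8). λ = (8 - 5)/(7 - 8) ≡ 3/12 mod 13. 12⁻¹ ≡ 12 (mod 13), so λ ≡ 10.
  x = λ² - 8 - 7 = 100 - 15 ≡ 7; y = λ·(8 - 7) - 5 ≡ 5. → (7, 5)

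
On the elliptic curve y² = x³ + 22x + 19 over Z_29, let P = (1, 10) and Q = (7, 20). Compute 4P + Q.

(20, 22)

First 4P:
Double-and-add on 4 = (100)₂. Start with P = (1, 10) for the leading 1-bit.
double: tangent at (1, 10): λ = (3·1² + 22)/(2·10) ≡ 25/20. 20⁻¹ ≡ 16 (mod 29) since 20·16 = 320 ≡ 1, so λ ≡ 25·16 ≡ 23.
  x = λ² - 1 - 1 = 529 - 2 ≡ 5; y = λ·(1 - 5) - 10 ≡ 14. → (5, 14)
double: tangent at (5, 14): λ = (3·5² + 22)/(2·14) ≡ 10/28. 28⁻¹ ≡ 28 (mod 29), so λ ≡ 10·28 ≡ 19.
  x = λ² - 5 - 5 = 361 - 10 ≡ 3; y = λ·(5 - 3) - 14 ≡ 24. → (3, 24)
4P = (3, 24).
Finally 4P + Q:
(3, 24) + (7, 20). λ = (20 - 24)/(7 - 3) ≡ 25/4 mod 29. 4⁻¹ ≡ 22 (mod 29), so λ ≡ 28.
  x = λ² - 3 - 7 = 784 - 10 ≡ 20; y = λ·(3 - 20) - 24 ≡ 22. → (20, 22)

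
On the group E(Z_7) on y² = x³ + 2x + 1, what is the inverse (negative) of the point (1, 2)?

(1, 5)

-(1, 2) = (1, -2 mod 7) = (1, 5).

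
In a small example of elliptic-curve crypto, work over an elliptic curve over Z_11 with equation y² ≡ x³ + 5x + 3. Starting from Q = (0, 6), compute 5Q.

Repeated addition: build up to 5Q.
2Q: tangent at (0, 6): λ = (3·0² + 5)/(2·6) ≡ 5/1. 1⁻¹ ≡ 1 (mod 11), so λ ≡ 5·1 ≡ 5.
  x = λ² - 0 - 0 = 25 - 0 ≡ 3; y = λ·(0 - 3) - 6 ≡ 1. → (3, 1)
3Q: (3, 1) + (0, 6). λ = (6 - 1)/(0 - 3) ≡ 5/8 mod 11. 8⁻¹ ≡ 7 (mod 11), so λ ≡ 2.
  x = λ² - 3 - 0 = 4 - 3 ≡ 1; y = λ·(3 - 1) - 1 ≡ 3. → (1, 3)
4Q: (1, 3) + (0, 6). λ = (6 - 3)/(0 - 1) ≡ 3/10 mod 11. 10⁻¹ ≡ 10 (mod 11), so λ ≡ 8.
  x = λ² - 1 - 0 = 64 - 1 ≡ 8; y = λ·(1 - 8) - 3 ≡ 7. → (8, 7)
5Q: (8, 7) + (0, 6). λ = (6 - 7)/(0 - 8) ≡ 10/3 mod 11. 3⁻¹ ≡ 4 (mod 11), so λ ≡ 7.
  x = λ² - 8 - 0 = 49 - 8 ≡ 8; y = λ·(8 - 8) - 7 ≡ 4. → (8, 4)

(8, 4)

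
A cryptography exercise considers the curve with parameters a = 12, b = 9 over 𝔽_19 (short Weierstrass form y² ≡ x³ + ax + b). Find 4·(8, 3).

(4, 8)

Write P = (8, 3).
Repeated addition: build up to 4P.
2P: tangent at (8, 3): λ = (3·8² + 12)/(2·3) ≡ 14/6. 6⁻¹ ≡ 16 (mod 19), so λ ≡ 14·16 ≡ 15.
  x = λ² - 8 - 8 = 225 - 16 ≡ 0; y = λ·(8 - 0) - 3 ≡ 3. → (0, 3)
3P: (0, 3) + (8, 3). λ = (3 - 3)/(8 - 0) ≡ 0/8 mod 19. 8⁻¹ ≡ 12 (mod 19) since 8·12 = 96 ≡ 1, so λ ≡ 0.
  x = λ² - 0 - 8 = 0 - 8 ≡ 11; y = λ·(0 - 11) - 3 ≡ 16. → (11, 16)
4P: (11, 16) + (8, 3). λ = (3 - 16)/(8 - 11) ≡ 6/16 mod 19. 16⁻¹ ≡ 6 (mod 19), so λ ≡ 17.
  x = λ² - 11 - 8 = 289 - 19 ≡ 4; y = λ·(11 - 4) - 16 ≡ 8. → (4, 8)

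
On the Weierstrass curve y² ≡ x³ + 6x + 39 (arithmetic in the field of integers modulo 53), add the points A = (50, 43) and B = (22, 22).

(18, 34)

(50, 43) + (22, 22). λ = (22 - 43)/(22 - 50) ≡ 32/25 mod 53. 25⁻¹ ≡ 17 (mod 53), so λ ≡ 14.
  x = λ² - 50 - 22 = 196 - 72 ≡ 18; y = λ·(50 - 18) - 43 ≡ 34. → (18, 34)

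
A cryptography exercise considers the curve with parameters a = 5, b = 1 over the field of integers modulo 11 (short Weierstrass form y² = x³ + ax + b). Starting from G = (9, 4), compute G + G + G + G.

(7, 7)

Double-and-add on 4 = (100)₂. Start with G = (9, 4) for the leading 1-bit.
double: tangent at (9, 4): λ = (3·9² + 5)/(2·4) ≡ 6/8. 8⁻¹ ≡ 7 (mod 11) since 8·7 = 56 ≡ 1, so λ ≡ 6·7 ≡ 9.
  x = λ² - 9 - 9 = 81 - 18 ≡ 8; y = λ·(9 - 8) - 4 ≡ 5. → (8, 5)
double: tangent at (8, 5): λ = (3·8² + 5)/(2·5) ≡ 10/10. 10⁻¹ ≡ 10 (mod 11), so λ ≡ 10·10 ≡ 1.
  x = λ² - 8 - 8 = 1 - 16 ≡ 7; y = λ·(8 - 7) - 5 ≡ 7. → (7, 7)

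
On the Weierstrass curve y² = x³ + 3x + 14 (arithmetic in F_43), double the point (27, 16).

tangent at (27, 16): λ = (3·27² + 3)/(2·16) ≡ 40/32. 32⁻¹ ≡ 39 (mod 43), so λ ≡ 40·39 ≡ 12.
  x = λ² - 27 - 27 = 144 - 54 ≡ 4; y = λ·(27 - 4) - 16 ≡ 2. → (4, 2)

(4, 2)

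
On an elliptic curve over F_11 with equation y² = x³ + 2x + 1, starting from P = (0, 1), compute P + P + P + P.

Repeated addition: build up to 4P.
2P: tangent at (0, 1): λ = (3·0² + 2)/(2·1) ≡ 2/2. 2⁻¹ ≡ 6 (mod 11), so λ ≡ 2·6 ≡ 1.
  x = λ² - 0 - 0 = 1 - 0 ≡ 1; y = λ·(0 - 1) - 1 ≡ 9. → (1, 9)
3P: (1, 9) + (0, 1). λ = (1 - 9)/(0 - 1) ≡ 3/10 mod 11. 10⁻¹ ≡ 10 (mod 11), so λ ≡ 8.
  x = λ² - 1 - 0 = 64 - 1 ≡ 8; y = λ·(1 - 8) - 9 ≡ 1. → (8, 1)
4P: (8, 1) + (0, 1). λ = (1 - 1)/(0 - 8) ≡ 0/3 mod 11. 3⁻¹ ≡ 4 (mod 11) since 3·4 = 12 ≡ 1, so λ ≡ 0.
  x = λ² - 8 - 0 = 0 - 8 ≡ 3; y = λ·(8 - 3) - 1 ≡ 10. → (3, 10)

(3, 10)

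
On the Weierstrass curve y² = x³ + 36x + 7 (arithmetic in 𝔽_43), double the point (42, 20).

tangent at (42, 20): λ = (3·42² + 36)/(2·20) ≡ 39/40. 40⁻¹ ≡ 14 (mod 43) since 40·14 = 560 ≡ 1, so λ ≡ 39·14 ≡ 30.
  x = λ² - 42 - 42 = 900 - 84 ≡ 42; y = λ·(42 - 42) - 20 ≡ 23. → (42, 23)

(42, 23)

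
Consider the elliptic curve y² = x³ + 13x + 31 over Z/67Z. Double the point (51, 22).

tangent at (51, 22): λ = (3·51² + 13)/(2·22) ≡ 44/44. 44⁻¹ ≡ 32 (mod 67), so λ ≡ 44·32 ≡ 1.
  x = λ² - 51 - 51 = 1 - 102 ≡ 33; y = λ·(51 - 33) - 22 ≡ 63. → (33, 63)

(33, 63)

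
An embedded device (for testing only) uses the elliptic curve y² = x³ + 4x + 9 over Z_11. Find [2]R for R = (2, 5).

tangent at (2, 5): λ = (3·2² + 4)/(2·5) ≡ 5/10. 10⁻¹ ≡ 10 (mod 11), so λ ≡ 5·10 ≡ 6.
  x = λ² - 2 - 2 = 36 - 4 ≡ 10; y = λ·(2 - 10) - 5 ≡ 2. → (10, 2)

(10, 2)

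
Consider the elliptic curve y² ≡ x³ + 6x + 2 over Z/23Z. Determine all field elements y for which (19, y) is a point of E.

x³ + 6x + 2 = 6975 ≡ 6 (mod 23).
Square roots of 6 mod 23: 11 and 12 (since 11² = 121 ≡ 6).

11, 12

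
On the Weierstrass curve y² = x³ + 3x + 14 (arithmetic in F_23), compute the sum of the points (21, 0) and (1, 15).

(21, 0) + (1, 15). λ = (15 - 0)/(1 - 21) ≡ 15/3 mod 23. 3⁻¹ ≡ 8 (mod 23), so λ ≡ 5.
  x = λ² - 21 - 1 = 25 - 22 ≡ 3; y = λ·(21 - 3) - 0 ≡ 21. → (3, 21)

(3, 21)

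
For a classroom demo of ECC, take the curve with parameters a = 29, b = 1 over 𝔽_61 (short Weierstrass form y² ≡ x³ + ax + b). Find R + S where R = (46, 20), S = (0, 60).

(56, 55)

(46, 20) + (0, 60). λ = (60 - 20)/(0 - 46) ≡ 40/15 mod 61. 15⁻¹ ≡ 57 (mod 61) since 15·57 = 855 ≡ 1, so λ ≡ 23.
  x = λ² - 46 - 0 = 529 - 46 ≡ 56; y = λ·(46 - 56) - 20 ≡ 55. → (56, 55)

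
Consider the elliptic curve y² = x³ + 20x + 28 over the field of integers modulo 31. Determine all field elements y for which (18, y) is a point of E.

x³ + 20x + 28 = 6220 ≡ 20 (mod 31).
Square roots of 20 mod 31: 12 and 19 (since 12² = 144 ≡ 20).

12, 19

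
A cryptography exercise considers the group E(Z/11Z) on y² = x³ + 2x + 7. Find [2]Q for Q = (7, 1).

(6, 2)

tangent at (7, 1): λ = (3·7² + 2)/(2·1) ≡ 6/2. 2⁻¹ ≡ 6 (mod 11), so λ ≡ 6·6 ≡ 3.
  x = λ² - 7 - 7 = 9 - 14 ≡ 6; y = λ·(7 - 6) - 1 ≡ 2. → (6, 2)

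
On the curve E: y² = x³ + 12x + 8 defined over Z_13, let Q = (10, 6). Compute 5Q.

Double-and-add on 5 = (101)₂. Start with Q = (10, 6) for the leading 1-bit.
double: tangent at (10, 6): λ = (3·10² + 12)/(2·6) ≡ 0/12. 12⁻¹ ≡ 12 (mod 13) since 12·12 = 144 ≡ 1, so λ ≡ 0·12 ≡ 0.
  x = λ² - 10 - 10 = 0 - 20 ≡ 6; y = λ·(10 - 6) - 6 ≡ 7. → (6, 7)
double: tangent at (6, 7): λ = (3·6² + 12)/(2·7) ≡ 3/1. 1⁻¹ ≡ 1 (mod 13), so λ ≡ 3·1 ≡ 3.
  x = λ² - 6 - 6 = 9 - 12 ≡ 10; y = λ·(6 - 10) - 7 ≡ 7. → (10, 7)
add Q: (10, 7) + (10, 6): same x and y₁ ≡ -y₂, so the sum is ∞.

O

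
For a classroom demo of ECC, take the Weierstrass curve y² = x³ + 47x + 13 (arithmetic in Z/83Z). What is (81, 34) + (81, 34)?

(63, 28)

tangent at (81, 34): λ = (3·81² + 47)/(2·34) ≡ 59/68. 68⁻¹ ≡ 11 (mod 83), so λ ≡ 59·11 ≡ 68.
  x = λ² - 81 - 81 = 4624 - 162 ≡ 63; y = λ·(81 - 63) - 34 ≡ 28. → (63, 28)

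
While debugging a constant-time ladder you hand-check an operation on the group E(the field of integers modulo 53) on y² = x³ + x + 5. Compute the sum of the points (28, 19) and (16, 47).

(38, 22)

(28, 19) + (16, 47). λ = (47 - 19)/(16 - 28) ≡ 28/41 mod 53. 41⁻¹ ≡ 22 (mod 53), so λ ≡ 33.
  x = λ² - 28 - 16 = 1089 - 44 ≡ 38; y = λ·(28 - 38) - 19 ≡ 22. → (38, 22)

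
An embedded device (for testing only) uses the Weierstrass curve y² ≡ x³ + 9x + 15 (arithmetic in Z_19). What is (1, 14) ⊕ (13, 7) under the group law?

(1, 14) + (13, 7). λ = (7 - 14)/(13 - 1) ≡ 12/12 mod 19. 12⁻¹ ≡ 8 (mod 19), so λ ≡ 1.
  x = λ² - 1 - 13 = 1 - 14 ≡ 6; y = λ·(1 - 6) - 14 ≡ 0. → (6, 0)

(6, 0)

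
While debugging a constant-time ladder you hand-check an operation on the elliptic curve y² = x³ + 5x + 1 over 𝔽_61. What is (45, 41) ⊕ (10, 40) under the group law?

(45, 41) + (10, 40). λ = (40 - 41)/(10 - 45) ≡ 60/26 mod 61. 26⁻¹ ≡ 54 (mod 61), so λ ≡ 7.
  x = λ² - 45 - 10 = 49 - 55 ≡ 55; y = λ·(45 - 55) - 41 ≡ 11. → (55, 11)

(55, 11)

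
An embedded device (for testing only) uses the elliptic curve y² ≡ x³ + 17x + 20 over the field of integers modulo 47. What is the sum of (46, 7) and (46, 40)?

The two points share x = 46 and their y-coordinates satisfy 7 + 40 ≡ 0 (mod 47), so they are inverses. Their sum is O.

O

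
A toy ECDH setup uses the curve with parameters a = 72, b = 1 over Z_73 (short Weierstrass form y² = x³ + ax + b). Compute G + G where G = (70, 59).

(5, 11)

tangent at (70, 59): λ = (3·70² + 72)/(2·59) ≡ 26/45. 45⁻¹ ≡ 13 (mod 73), so λ ≡ 26·13 ≡ 46.
  x = λ² - 70 - 70 = 2116 - 140 ≡ 5; y = λ·(70 - 5) - 59 ≡ 11. → (5, 11)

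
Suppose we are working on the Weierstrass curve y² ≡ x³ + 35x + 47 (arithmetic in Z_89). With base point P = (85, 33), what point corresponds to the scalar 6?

(51, 87)

Double-and-add on 6 = (110)₂. Start with P = (85, 33) for the leading 1-bit.
double: tangent at (85, 33): λ = (3·85² + 35)/(2·33) ≡ 83/66. 66⁻¹ ≡ 58 (mod 89), so λ ≡ 83·58 ≡ 8.
  x = λ² - 85 - 85 = 64 - 170 ≡ 72; y = λ·(85 - 72) - 33 ≡ 71. → (72, 71)
add P: (72, 71) + (85, 33). λ = (33 - 71)/(85 - 72) ≡ 51/13 mod 89. 13⁻¹ ≡ 48 (mod 89) since 13·48 = 624 ≡ 1, so λ ≡ 45.
  x = λ² - 72 - 85 = 2025 - 157 ≡ 88; y = λ·(72 - 88) - 71 ≡ 10. → (88, 10)
double: tangent at (88, 10): λ = (3·88² + 35)/(2·10) ≡ 38/20. 20⁻¹ ≡ 49 (mod 89) since 20·49 = 980 ≡ 1, so λ ≡ 38·49 ≡ 82.
  x = λ² - 88 - 88 = 6724 - 176 ≡ 51; y = λ·(88 - 51) - 10 ≡ 87. → (51, 87)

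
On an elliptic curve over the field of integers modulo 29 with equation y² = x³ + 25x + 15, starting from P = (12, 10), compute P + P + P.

Repeated addition: build up to 3P.
2P: tangent at (12, 10): λ = (3·12² + 25)/(2·10) ≡ 22/20. 20⁻¹ ≡ 16 (mod 29) since 20·16 = 320 ≡ 1, so λ ≡ 22·16 ≡ 4.
  x = λ² - 12 - 12 = 16 - 24 ≡ 21; y = λ·(12 - 21) - 10 ≡ 12. → (21, 12)
3P: (21, 12) + (12, 10). λ = (10 - 12)/(12 - 21) ≡ 27/20 mod 29. 20⁻¹ ≡ 16 (mod 29) since 20·16 = 320 ≡ 1, so λ ≡ 26.
  x = λ² - 21 - 12 = 676 - 33 ≡ 5; y = λ·(21 - 5) - 12 ≡ 27. → (5, 27)

(5, 27)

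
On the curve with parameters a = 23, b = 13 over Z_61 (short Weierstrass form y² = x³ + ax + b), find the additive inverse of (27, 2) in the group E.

(27, 59)

-(27, 2) = (27, -2 mod 61) = (27, 59).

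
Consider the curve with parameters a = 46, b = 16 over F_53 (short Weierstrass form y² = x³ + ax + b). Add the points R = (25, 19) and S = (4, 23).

(0, 4)

(25, 19) + (4, 23). λ = (23 - 19)/(4 - 25) ≡ 4/32 mod 53. 32⁻¹ ≡ 5 (mod 53), so λ ≡ 20.
  x = λ² - 25 - 4 = 400 - 29 ≡ 0; y = λ·(25 - 0) - 19 ≡ 4. → (0, 4)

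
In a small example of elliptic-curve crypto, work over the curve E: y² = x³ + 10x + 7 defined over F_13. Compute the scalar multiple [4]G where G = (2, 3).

(6, 6)

Repeated addition: build up to 4G.
2G: tangent at (2, 3): λ = (3·2² + 10)/(2·3) ≡ 9/6. 6⁻¹ ≡ 11 (mod 13), so λ ≡ 9·11 ≡ 8.
  x = λ² - 2 - 2 = 64 - 4 ≡ 8; y = λ·(2 - 8) - 3 ≡ 1. → (8, 1)
3G: (8, 1) + (2, 3). λ = (3 - 1)/(2 - 8) ≡ 2/7 mod 13. 7⁻¹ ≡ 2 (mod 13), so λ ≡ 4.
  x = λ² - 8 - 2 = 16 - 10 ≡ 6; y = λ·(8 - 6) - 1 ≡ 7. → (6, 7)
4G: (6, 7) + (2, 3). λ = (3 - 7)/(2 - 6) ≡ 9/9 mod 13. 9⁻¹ ≡ 3 (mod 13) since 9·3 = 27 ≡ 1, so λ ≡ 1.
  x = λ² - 6 - 2 = 1 - 8 ≡ 6; y = λ·(6 - 6) - 7 ≡ 6. → (6, 6)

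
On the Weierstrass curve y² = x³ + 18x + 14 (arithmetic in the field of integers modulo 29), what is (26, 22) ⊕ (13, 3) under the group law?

(26, 22) + (13, 3). λ = (3 - 22)/(13 - 26) ≡ 10/16 mod 29. 16⁻¹ ≡ 20 (mod 29), so λ ≡ 26.
  x = λ² - 26 - 13 = 676 - 39 ≡ 28; y = λ·(26 - 28) - 22 ≡ 13. → (28, 13)

(28, 13)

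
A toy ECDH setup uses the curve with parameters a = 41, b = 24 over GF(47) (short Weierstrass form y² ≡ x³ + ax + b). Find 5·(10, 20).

Write P = (10, 20).
Double-and-add on 5 = (101)₂. Start with P = (10, 20) for the leading 1-bit.
double: tangent at (10, 20): λ = (3·10² + 41)/(2·20) ≡ 12/40. 40⁻¹ ≡ 20 (mod 47) since 40·20 = 800 ≡ 1, so λ ≡ 12·20 ≡ 5.
  x = λ² - 10 - 10 = 25 - 20 ≡ 5; y = λ·(10 - 5) - 20 ≡ 5. → (5, 5)
double: tangent at (5, 5): λ = (3·5² + 41)/(2·5) ≡ 22/10. 10⁻¹ ≡ 33 (mod 47) since 10·33 = 330 ≡ 1, so λ ≡ 22·33 ≡ 21.
  x = λ² - 5 - 5 = 441 - 10 ≡ 8; y = λ·(5 - 8) - 5 ≡ 26. → (8, 26)
add P: (8, 26) + (10, 20). λ = (20 - 26)/(10 - 8) ≡ 41/2 mod 47. 2⁻¹ ≡ 24 (mod 47) since 2·24 = 48 ≡ 1, so λ ≡ 44.
  x = λ² - 8 - 10 = 1936 - 18 ≡ 38; y = λ·(8 - 38) - 26 ≡ 17. → (38, 17)

(38, 17)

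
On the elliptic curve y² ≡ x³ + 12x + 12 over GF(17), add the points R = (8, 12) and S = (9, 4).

(13, 11)

(8, 12) + (9, 4). λ = (4 - 12)/(9 - 8) ≡ 9/1 mod 17. 1⁻¹ ≡ 1 (mod 17) since 1·1 = 1 ≡ 1, so λ ≡ 9.
  x = λ² - 8 - 9 = 81 - 17 ≡ 13; y = λ·(8 - 13) - 12 ≡ 11. → (13, 11)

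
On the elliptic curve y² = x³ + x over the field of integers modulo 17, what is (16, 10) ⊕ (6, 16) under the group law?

(11, 4)

(16, 10) + (6, 16). λ = (16 - 10)/(6 - 16) ≡ 6/7 mod 17. 7⁻¹ ≡ 5 (mod 17) since 7·5 = 35 ≡ 1, so λ ≡ 13.
  x = λ² - 16 - 6 = 169 - 22 ≡ 11; y = λ·(16 - 11) - 10 ≡ 4. → (11, 4)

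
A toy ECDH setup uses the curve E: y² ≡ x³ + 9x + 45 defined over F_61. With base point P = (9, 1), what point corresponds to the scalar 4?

Repeated addition: build up to 4P.
2P: tangent at (9, 1): λ = (3·9² + 9)/(2·1) ≡ 8/2. 2⁻¹ ≡ 31 (mod 61), so λ ≡ 8·31 ≡ 4.
  x = λ² - 9 - 9 = 16 - 18 ≡ 59; y = λ·(9 - 59) - 1 ≡ 43. → (59, 43)
3P: (59, 43) + (9, 1). λ = (1 - 43)/(9 - 59) ≡ 19/11 mod 61. 11⁻¹ ≡ 50 (mod 61) since 11·50 = 550 ≡ 1, so λ ≡ 35.
  x = λ² - 59 - 9 = 1225 - 68 ≡ 59; y = λ·(59 - 59) - 43 ≡ 18. → (59, 18)
4P: (59, 18) + (9, 1). λ = (1 - 18)/(9 - 59) ≡ 44/11 mod 61. 11⁻¹ ≡ 50 (mod 61) since 11·50 = 550 ≡ 1, so λ ≡ 4.
  x = λ² - 59 - 9 = 16 - 68 ≡ 9; y = λ·(59 - 9) - 18 ≡ 60. → (9, 60)

(9, 60)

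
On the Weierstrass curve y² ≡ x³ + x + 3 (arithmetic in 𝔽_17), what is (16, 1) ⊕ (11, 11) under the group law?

(16, 1) + (11, 11). λ = (11 - 1)/(11 - 16) ≡ 10/12 mod 17. 12⁻¹ ≡ 10 (mod 17), so λ ≡ 15.
  x = λ² - 16 - 11 = 225 - 27 ≡ 11; y = λ·(16 - 11) - 1 ≡ 6. → (11, 6)

(11, 6)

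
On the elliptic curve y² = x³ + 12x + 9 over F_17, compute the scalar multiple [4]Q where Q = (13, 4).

(16, 8)

Repeated addition: build up to 4Q.
2Q: tangent at (13, 4): λ = (3·13² + 12)/(2·4) ≡ 9/8. 8⁻¹ ≡ 15 (mod 17) since 8·15 = 120 ≡ 1, so λ ≡ 9·15 ≡ 16.
  x = λ² - 13 - 13 = 256 - 26 ≡ 9; y = λ·(13 - 9) - 4 ≡ 9. → (9, 9)
3Q: (9, 9) + (13, 4). λ = (4 - 9)/(13 - 9) ≡ 12/4 mod 17. 4⁻¹ ≡ 13 (mod 17) since 4·13 = 52 ≡ 1, so λ ≡ 3.
  x = λ² - 9 - 13 = 9 - 22 ≡ 4; y = λ·(9 - 4) - 9 ≡ 6. → (4, 6)
4Q: (4, 6) + (13, 4). λ = (4 - 6)/(13 - 4) ≡ 15/9 mod 17. 9⁻¹ ≡ 2 (mod 17) since 9·2 = 18 ≡ 1, so λ ≡ 13.
  x = λ² - 4 - 13 = 169 - 17 ≡ 16; y = λ·(4 - 16) - 6 ≡ 8. → (16, 8)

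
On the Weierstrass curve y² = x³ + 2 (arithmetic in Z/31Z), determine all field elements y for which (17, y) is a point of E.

x³ + 0x + 2 = 4915 ≡ 17 (mod 31).
17 is a non-residue mod 31; no y exists.

none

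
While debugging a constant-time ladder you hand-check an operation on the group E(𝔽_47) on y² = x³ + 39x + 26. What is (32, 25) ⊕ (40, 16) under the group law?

(32, 25) + (40, 16). λ = (16 - 25)/(40 - 32) ≡ 38/8 mod 47. 8⁻¹ ≡ 6 (mod 47) since 8·6 = 48 ≡ 1, so λ ≡ 40.
  x = λ² - 32 - 40 = 1600 - 72 ≡ 24; y = λ·(32 - 24) - 25 ≡ 13. → (24, 13)

(24, 13)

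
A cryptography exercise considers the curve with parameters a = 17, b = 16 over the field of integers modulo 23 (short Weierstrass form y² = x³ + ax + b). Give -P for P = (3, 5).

-(3, 5) = (3, -5 mod 23) = (3, 18).

(3, 18)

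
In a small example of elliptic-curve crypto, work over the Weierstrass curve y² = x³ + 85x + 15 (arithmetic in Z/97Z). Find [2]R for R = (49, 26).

tangent at (49, 26): λ = (3·49² + 85)/(2·26) ≡ 13/52. 52⁻¹ ≡ 28 (mod 97), so λ ≡ 13·28 ≡ 73.
  x = λ² - 49 - 49 = 5329 - 98 ≡ 90; y = λ·(49 - 90) - 26 ≡ 85. → (90, 85)

(90, 85)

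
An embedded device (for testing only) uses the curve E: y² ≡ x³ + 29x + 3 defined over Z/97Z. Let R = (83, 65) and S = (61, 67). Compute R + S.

(46, 11)

(83, 65) + (61, 67). λ = (67 - 65)/(61 - 83) ≡ 2/75 mod 97. 75⁻¹ ≡ 22 (mod 97) since 75·22 = 1650 ≡ 1, so λ ≡ 44.
  x = λ² - 83 - 61 = 1936 - 144 ≡ 46; y = λ·(83 - 46) - 65 ≡ 11. → (46, 11)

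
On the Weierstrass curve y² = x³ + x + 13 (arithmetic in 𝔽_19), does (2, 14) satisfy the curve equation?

no

y² = 14² ≡ 6; x³ + 1x + 13 = 23 ≡ 4 (mod 19). 6 ≠ 4.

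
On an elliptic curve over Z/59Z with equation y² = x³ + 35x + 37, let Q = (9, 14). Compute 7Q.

(58, 1)

Double-and-add on 7 = (111)₂. Start with Q = (9, 14) for the leading 1-bit.
double: tangent at (9, 14): λ = (3·9² + 35)/(2·14) ≡ 42/28. 28⁻¹ ≡ 19 (mod 59) since 28·19 = 532 ≡ 1, so λ ≡ 42·19 ≡ 31.
  x = λ² - 9 - 9 = 961 - 18 ≡ 58; y = λ·(9 - 58) - 14 ≡ 1. → (58, 1)
add Q: (58, 1) + (9, 14). λ = (14 - 1)/(9 - 58) ≡ 13/10 mod 59. 10⁻¹ ≡ 6 (mod 59) since 10·6 = 60 ≡ 1, so λ ≡ 19.
  x = λ² - 58 - 9 = 361 - 67 ≡ 58; y = λ·(58 - 58) - 1 ≡ 58. → (58, 58)
double: tangent at (58, 58): λ = (3·58² + 35)/(2·58) ≡ 38/57. 57⁻¹ ≡ 29 (mod 59), so λ ≡ 38·29 ≡ 40.
  x = λ² - 58 - 58 = 1600 - 116 ≡ 9; y = λ·(58 - 9) - 58 ≡ 14. → (9, 14)
add Q: tangent at (9, 14): λ = (3·9² + 35)/(2·14) ≡ 42/28. 28⁻¹ ≡ 19 (mod 59), so λ ≡ 42·19 ≡ 31.
  x = λ² - 9 - 9 = 961 - 18 ≡ 58; y = λ·(9 - 58) - 14 ≡ 1. → (58, 1)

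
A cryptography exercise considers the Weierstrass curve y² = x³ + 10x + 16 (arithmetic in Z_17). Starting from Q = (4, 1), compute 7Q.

(7, 2)

Repeated addition: build up to 7Q.
2Q: tangent at (4, 1): λ = (3·4² + 10)/(2·1) ≡ 7/2. 2⁻¹ ≡ 9 (mod 17), so λ ≡ 7·9 ≡ 12.
  x = λ² - 4 - 4 = 144 - 8 ≡ 0; y = λ·(4 - 0) - 1 ≡ 13. → (0, 13)
3Q: (0, 13) + (4, 1). λ = (1 - 13)/(4 - 0) ≡ 5/4 mod 17. 4⁻¹ ≡ 13 (mod 17), so λ ≡ 14.
  x = λ² - 0 - 4 = 196 - 4 ≡ 5; y = λ·(0 - 5) - 13 ≡ 2. → (5, 2)
4Q: (5, 2) + (4, 1). λ = (1 - 2)/(4 - 5) ≡ 16/16 mod 17. 16⁻¹ ≡ 16 (mod 17) since 16·16 = 256 ≡ 1, so λ ≡ 1.
  x = λ² - 5 - 4 = 1 - 9 ≡ 9; y = λ·(5 - 9) - 2 ≡ 11. → (9, 11)
5Q: (9, 11) + (4, 1). λ = (1 - 11)/(4 - 9) ≡ 7/12 mod 17. 12⁻¹ ≡ 10 (mod 17) since 12·10 = 120 ≡ 1, so λ ≡ 2.
  x = λ² - 9 - 4 = 4 - 13 ≡ 8; y = λ·(9 - 8) - 11 ≡ 8. → (8, 8)
6Q: (8, 8) + (4, 1). λ = (1 - 8)/(4 - 8) ≡ 10/13 mod 17. 13⁻¹ ≡ 4 (mod 17), so λ ≡ 6.
  x = λ² - 8 - 4 = 36 - 12 ≡ 7; y = λ·(8 - 7) - 8 ≡ 15. → (7, 15)
7Q: (7, 15) + (4, 1). λ = (1 - 15)/(4 - 7) ≡ 3/14 mod 17. 14⁻¹ ≡ 11 (mod 17), so λ ≡ 16.
  x = λ² - 7 - 4 = 256 - 11 ≡ 7; y = λ·(7 - 7) - 15 ≡ 2. → (7, 2)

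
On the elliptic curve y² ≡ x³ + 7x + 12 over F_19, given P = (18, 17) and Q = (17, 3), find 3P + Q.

(17, 16)

First 3P:
Repeated addition: build up to 3P.
2P: tangent at (18, 17): λ = (3·18² + 7)/(2·17) ≡ 10/15. 15⁻¹ ≡ 14 (mod 19), so λ ≡ 10·14 ≡ 7.
  x = λ² - 18 - 18 = 49 - 36 ≡ 13; y = λ·(18 - 13) - 17 ≡ 18. → (13, 18)
3P: (13, 18) + (18, 17). λ = (17 - 18)/(18 - 13) ≡ 18/5 mod 19. 5⁻¹ ≡ 4 (mod 19) since 5·4 = 20 ≡ 1, so λ ≡ 15.
  x = λ² - 13 - 18 = 225 - 31 ≡ 4; y = λ·(13 - 4) - 18 ≡ 3. → (4, 3)
3P = (4, 3).
Finally 3P + Q:
(4, 3) + (17, 3). λ = (3 - 3)/(17 - 4) ≡ 0/13 mod 19. 13⁻¹ ≡ 3 (mod 19), so λ ≡ 0.
  x = λ² - 4 - 17 = 0 - 21 ≡ 17; y = λ·(4 - 17) - 3 ≡ 16. → (17, 16)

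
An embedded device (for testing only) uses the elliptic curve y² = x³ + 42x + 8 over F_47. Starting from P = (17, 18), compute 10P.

Double-and-add on 10 = (1010)₂. Start with P = (17, 18) for the leading 1-bit.
double: tangent at (17, 18): λ = (3·17² + 42)/(2·18) ≡ 16/36. 36⁻¹ ≡ 17 (mod 47) since 36·17 = 612 ≡ 1, so λ ≡ 16·17 ≡ 37.
  x = λ² - 17 - 17 = 1369 - 34 ≡ 19; y = λ·(17 - 19) - 18 ≡ 2. → (19, 2)
double: tangent at (19, 2): λ = (3·19² + 42)/(2·2) ≡ 44/4. 4⁻¹ ≡ 12 (mod 47), so λ ≡ 44·12 ≡ 11.
  x = λ² - 19 - 19 = 121 - 38 ≡ 36; y = λ·(19 - 36) - 2 ≡ 46. → (36, 46)
add P: (36, 46) + (17, 18). λ = (18 - 46)/(17 - 36) ≡ 19/28 mod 47. 28⁻¹ ≡ 42 (mod 47), so λ ≡ 46.
  x = λ² - 36 - 17 = 2116 - 53 ≡ 42; y = λ·(36 - 42) - 46 ≡ 7. → (42, 7)
double: tangent at (42, 7): λ = (3·42² + 42)/(2·7) ≡ 23/14. 14⁻¹ ≡ 37 (mod 47) since 14·37 = 518 ≡ 1, so λ ≡ 23·37 ≡ 5.
  x = λ² - 42 - 42 = 25 - 84 ≡ 35; y = λ·(42 - 35) - 7 ≡ 28. → (35, 28)

(35, 28)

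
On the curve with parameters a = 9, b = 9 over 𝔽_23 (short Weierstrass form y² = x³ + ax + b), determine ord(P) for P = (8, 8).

7

2P: tangent at (8, 8): λ = (3·8² + 9)/(2·8) ≡ 17/16. 16⁻¹ ≡ 13 (mod 23) since 16·13 = 208 ≡ 1, so λ ≡ 17·13 ≡ 14.
  x = λ² - 8 - 8 = 196 - 16 ≡ 19; y = λ·(8 - 19) - 8 ≡ 22. → (19, 22)
3P: (19, 22) + (8, 8). λ = (8 - 22)/(8 - 19) ≡ 9/12 mod 23. 12⁻¹ ≡ 2 (mod 23), so λ ≡ 18.
  x = λ² - 19 - 8 = 324 - 27 ≡ 21; y = λ·(19 - 21) - 22 ≡ 11. → (21, 11)
4P: (21, 11) + (8, 8). λ = (8 - 11)/(8 - 21) ≡ 20/10 mod 23. 10⁻¹ ≡ 7 (mod 23), so λ ≡ 2.
  x = λ² - 21 - 8 = 4 - 29 ≡ 21; y = λ·(21 - 21) - 11 ≡ 12. → (21, 12)
5P: (21, 12) + (8, 8). λ = (8 - 12)/(8 - 21) ≡ 19/10 mod 23. 10⁻¹ ≡ 7 (mod 23) since 10·7 = 70 ≡ 1, so λ ≡ 18.
  x = λ² - 21 - 8 = 324 - 29 ≡ 19; y = λ·(21 - 19) - 12 ≡ 1. → (19, 1)
6P: (19, 1) + (8, 8). λ = (8 - 1)/(8 - 19) ≡ 7/12 mod 23. 12⁻¹ ≡ 2 (mod 23), so λ ≡ 14.
  x = λ² - 19 - 8 = 196 - 27 ≡ 8; y = λ·(19 - 8) - 1 ≡ 15. → (8, 15)
7P: (8, 15) + (8, 8): same x and y₁ ≡ -y₂, so the sum is 𝒪.
7P = 𝒪, so the order is 7.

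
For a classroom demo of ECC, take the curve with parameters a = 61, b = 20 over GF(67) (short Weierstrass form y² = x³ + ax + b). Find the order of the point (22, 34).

2P: tangent at (22, 34): λ = (3·22² + 61)/(2·34) ≡ 39/1. 1⁻¹ ≡ 1 (mod 67), so λ ≡ 39·1 ≡ 39.
  x = λ² - 22 - 22 = 1521 - 44 ≡ 3; y = λ·(22 - 3) - 34 ≡ 37. → (3, 37)
3P: (3, 37) + (22, 34). λ = (34 - 37)/(22 - 3) ≡ 64/19 mod 67. 19⁻¹ ≡ 60 (mod 67), so λ ≡ 21.
  x = λ² - 3 - 22 = 441 - 25 ≡ 14; y = λ·(3 - 14) - 37 ≡ 0. → (14, 0)
4P: (14, 0) + (22, 34). λ = (34 - 0)/(22 - 14) ≡ 34/8 mod 67. 8⁻¹ ≡ 42 (mod 67) since 8·42 = 336 ≡ 1, so λ ≡ 21.
  x = λ² - 14 - 22 = 441 - 36 ≡ 3; y = λ·(14 - 3) - 0 ≡ 30. → (3, 30)
5P: (3, 30) + (22, 34). λ = (34 - 30)/(22 - 3) ≡ 4/19 mod 67. 19⁻¹ ≡ 60 (mod 67), so λ ≡ 39.
  x = λ² - 3 - 22 = 1521 - 25 ≡ 22; y = λ·(3 - 22) - 30 ≡ 33. → (22, 33)
6P: (22, 33) + (22, 34): same x and y₁ ≡ -y₂, so the sum is O.
6P = O, so the order is 6.

6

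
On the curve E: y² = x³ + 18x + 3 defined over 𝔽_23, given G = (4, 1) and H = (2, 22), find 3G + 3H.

First 3G:
Repeated addition: build up to 3G.
2G: tangent at (4, 1): λ = (3·4² + 18)/(2·1) ≡ 20/2. 2⁻¹ ≡ 12 (mod 23), so λ ≡ 20·12 ≡ 10.
  x = λ² - 4 - 4 = 100 - 8 ≡ 0; y = λ·(4 - 0) - 1 ≡ 16. → (0, 16)
3G: (0, 16) + (4, 1). λ = (1 - 16)/(4 - 0) ≡ 8/4 mod 23. 4⁻¹ ≡ 6 (mod 23), so λ ≡ 2.
  x = λ² - 0 - 4 = 4 - 4 ≡ 0; y = λ·(0 - 0) - 16 ≡ 7. → (0, 7)
3G = (0, 7).
Next 3H:
Repeated addition: build up to 3H.
2H: tangent at (2, 22): λ = (3·2² + 18)/(2·22) ≡ 7/21. 21⁻¹ ≡ 11 (mod 23), so λ ≡ 7·11 ≡ 8.
  x = λ² - 2 - 2 = 64 - 4 ≡ 14; y = λ·(2 - 14) - 22 ≡ 20. → (14, 20)
3H: (14, 20) + (2, 22). λ = (22 - 20)/(2 - 14) ≡ 2/11 mod 23. 11⁻¹ ≡ 21 (mod 23) since 11·21 = 231 ≡ 1, so λ ≡ 19.
  x = λ² - 14 - 2 = 361 - 16 ≡ 0; y = λ·(14 - 0) - 20 ≡ 16. → (0, 16)
3H = (0, 16).
Finally 3G + 3H:
(0, 7) + (0, 16): same x and y₁ ≡ -y₂, so the sum is O.

O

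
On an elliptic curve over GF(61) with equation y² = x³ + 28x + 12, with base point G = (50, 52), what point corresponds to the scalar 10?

(16, 46)

Repeated addition: build up to 10G.
2G: tangent at (50, 52): λ = (3·50² + 28)/(2·52) ≡ 25/43. 43⁻¹ ≡ 44 (mod 61) since 43·44 = 1892 ≡ 1, so λ ≡ 25·44 ≡ 2.
  x = λ² - 50 - 50 = 4 - 100 ≡ 26; y = λ·(50 - 26) - 52 ≡ 57. → (26, 57)
3G: (26, 57) + (50, 52). λ = (52 - 57)/(50 - 26) ≡ 56/24 mod 61. 24⁻¹ ≡ 28 (mod 61), so λ ≡ 43.
  x = λ² - 26 - 50 = 1849 - 76 ≡ 4; y = λ·(26 - 4) - 57 ≡ 35. → (4, 35)
4G: (4, 35) + (50, 52). λ = (52 - 35)/(50 - 4) ≡ 17/46 mod 61. 46⁻¹ ≡ 4 (mod 61), so λ ≡ 7.
  x = λ² - 4 - 50 = 49 - 54 ≡ 56; y = λ·(4 - 56) - 35 ≡ 28. → (56, 28)
5G: (56, 28) + (50, 52). λ = (52 - 28)/(50 - 56) ≡ 24/55 mod 61. 55⁻¹ ≡ 10 (mod 61), so λ ≡ 57.
  x = λ² - 56 - 50 = 3249 - 106 ≡ 32; y = λ·(56 - 32) - 28 ≡ 59. → (32, 59)
6G: (32, 59) + (50, 52). λ = (52 - 59)/(50 - 32) ≡ 54/18 mod 61. 18⁻¹ ≡ 17 (mod 61), so λ ≡ 3.
  x = λ² - 32 - 50 = 9 - 82 ≡ 49; y = λ·(32 - 49) - 59 ≡ 12. → (49, 12)
7G: (49, 12) + (50, 52). λ = (52 - 12)/(50 - 49) ≡ 40/1 mod 61. 1⁻¹ ≡ 1 (mod 61) since 1·1 = 1 ≡ 1, so λ ≡ 40.
  x = λ² - 49 - 50 = 1600 - 99 ≡ 37; y = λ·(49 - 37) - 12 ≡ 41. → (37, 41)
8G: (37, 41) + (50, 52). λ = (52 - 41)/(50 - 37) ≡ 11/13 mod 61. 13⁻¹ ≡ 47 (mod 61), so λ ≡ 29.
  x = λ² - 37 - 50 = 841 - 87 ≡ 22; y = λ·(37 - 22) - 41 ≡ 28. → (22, 28)
9G: (22, 28) + (50, 52). λ = (52 - 28)/(50 - 22) ≡ 24/28 mod 61. 28⁻¹ ≡ 24 (mod 61), so λ ≡ 27.
  x = λ² - 22 - 50 = 729 - 72 ≡ 47; y = λ·(22 - 47) - 28 ≡ 29. → (47, 29)
10G: (47, 29) + (50, 52). λ = (52 - 29)/(50 - 47) ≡ 23/3 mod 61. 3⁻¹ ≡ 41 (mod 61) since 3·41 = 123 ≡ 1, so λ ≡ 28.
  x = λ² - 47 - 50 = 784 - 97 ≡ 16; y = λ·(47 - 16) - 29 ≡ 46. → (16, 46)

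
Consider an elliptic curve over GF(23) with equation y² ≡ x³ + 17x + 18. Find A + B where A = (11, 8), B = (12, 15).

(11, 8) + (12, 15). λ = (15 - 8)/(12 - 11) ≡ 7/1 mod 23. 1⁻¹ ≡ 1 (mod 23), so λ ≡ 7.
  x = λ² - 11 - 12 = 49 - 23 ≡ 3; y = λ·(11 - 3) - 8 ≡ 2. → (3, 2)

(3, 2)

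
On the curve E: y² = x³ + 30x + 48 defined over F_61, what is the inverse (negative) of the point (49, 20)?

-(49, 20) = (49, -20 mod 61) = (49, 41).

(49, 41)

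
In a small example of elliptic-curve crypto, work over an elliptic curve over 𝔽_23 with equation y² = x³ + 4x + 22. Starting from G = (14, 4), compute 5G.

(20, 11)

Repeated addition: build up to 5G.
2G: tangent at (14, 4): λ = (3·14² + 4)/(2·4) ≡ 17/8. 8⁻¹ ≡ 3 (mod 23), so λ ≡ 17·3 ≡ 5.
  x = λ² - 14 - 14 = 25 - 28 ≡ 20; y = λ·(14 - 20) - 4 ≡ 12. → (20, 12)
3G: (20, 12) + (14, 4). λ = (4 - 12)/(14 - 20) ≡ 15/17 mod 23. 17⁻¹ ≡ 19 (mod 23), so λ ≡ 9.
  x = λ² - 20 - 14 = 81 - 34 ≡ 1; y = λ·(20 - 1) - 12 ≡ 21. → (1, 21)
4G: (1, 21) + (14, 4). λ = (4 - 21)/(14 - 1) ≡ 6/13 mod 23. 13⁻¹ ≡ 16 (mod 23), so λ ≡ 4.
  x = λ² - 1 - 14 = 16 - 15 ≡ 1; y = λ·(1 - 1) - 21 ≡ 2. → (1, 2)
5G: (1, 2) + (14, 4). λ = (4 - 2)/(14 - 1) ≡ 2/13 mod 23. 13⁻¹ ≡ 16 (mod 23), so λ ≡ 9.
  x = λ² - 1 - 14 = 81 - 15 ≡ 20; y = λ·(1 - 20) - 2 ≡ 11. → (20, 11)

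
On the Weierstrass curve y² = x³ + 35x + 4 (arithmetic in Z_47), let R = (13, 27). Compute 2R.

tangent at (13, 27): λ = (3·13² + 35)/(2·27) ≡ 25/7. 7⁻¹ ≡ 27 (mod 47) since 7·27 = 189 ≡ 1, so λ ≡ 25·27 ≡ 17.
  x = λ² - 13 - 13 = 289 - 26 ≡ 28; y = λ·(13 - 28) - 27 ≡ 0. → (28, 0)

(28, 0)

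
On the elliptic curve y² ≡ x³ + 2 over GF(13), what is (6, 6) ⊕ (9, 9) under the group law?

(6, 6) + (9, 9). λ = (9 - 6)/(9 - 6) ≡ 3/3 mod 13. 3⁻¹ ≡ 9 (mod 13), so λ ≡ 1.
  x = λ² - 6 - 9 = 1 - 15 ≡ 12; y = λ·(6 - 12) - 6 ≡ 1. → (12, 1)

(12, 1)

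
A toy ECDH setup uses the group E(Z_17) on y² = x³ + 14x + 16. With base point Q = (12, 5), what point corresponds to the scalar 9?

Repeated addition: build up to 9Q.
2Q: tangent at (12, 5): λ = (3·12² + 14)/(2·5) ≡ 4/10. 10⁻¹ ≡ 12 (mod 17) since 10·12 = 120 ≡ 1, so λ ≡ 4·12 ≡ 14.
  x = λ² - 12 - 12 = 196 - 24 ≡ 2; y = λ·(12 - 2) - 5 ≡ 16. → (2, 16)
3Q: (2, 16) + (12, 5). λ = (5 - 16)/(12 - 2) ≡ 6/10 mod 17. 10⁻¹ ≡ 12 (mod 17), so λ ≡ 4.
  x = λ² - 2 - 12 = 16 - 14 ≡ 2; y = λ·(2 - 2) - 16 ≡ 1. → (2, 1)
4Q: (2, 1) + (12, 5). λ = (5 - 1)/(12 - 2) ≡ 4/10 mod 17. 10⁻¹ ≡ 12 (mod 17), so λ ≡ 14.
  x = λ² - 2 - 12 = 196 - 14 ≡ 12; y = λ·(2 - 12) - 1 ≡ 12. → (12, 12)
5Q: (12, 12) + (12, 5): same x and y₁ ≡ -y₂, so the sum is O.
6Q: O + (12, 5) = (12, 5) (identity).
7Q: tangent at (12, 5): λ = (3·12² + 14)/(2·5) ≡ 4/10. 10⁻¹ ≡ 12 (mod 17), so λ ≡ 4·12 ≡ 14.
  x = λ² - 12 - 12 = 196 - 24 ≡ 2; y = λ·(12 - 2) - 5 ≡ 16. → (2, 16)
8Q: (2, 16) + (12, 5). λ = (5 - 16)/(12 - 2) ≡ 6/10 mod 17. 10⁻¹ ≡ 12 (mod 17) since 10·12 = 120 ≡ 1, so λ ≡ 4.
  x = λ² - 2 - 12 = 16 - 14 ≡ 2; y = λ·(2 - 2) - 16 ≡ 1. → (2, 1)
9Q: (2, 1) + (12, 5). λ = (5 - 1)/(12 - 2) ≡ 4/10 mod 17. 10⁻¹ ≡ 12 (mod 17), so λ ≡ 14.
  x = λ² - 2 - 12 = 196 - 14 ≡ 12; y = λ·(2 - 12) - 1 ≡ 12. → (12, 12)

(12, 12)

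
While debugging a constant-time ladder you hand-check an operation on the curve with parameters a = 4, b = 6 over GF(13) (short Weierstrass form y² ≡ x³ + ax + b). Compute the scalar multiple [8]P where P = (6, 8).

(6, 8)

Double-and-add on 8 = (1000)₂. Start with P = (6, 8) for the leading 1-bit.
double: tangent at (6, 8): λ = (3·6² + 4)/(2·8) ≡ 8/3. 3⁻¹ ≡ 9 (mod 13), so λ ≡ 8·9 ≡ 7.
  x = λ² - 6 - 6 = 49 - 12 ≡ 11; y = λ·(6 - 11) - 8 ≡ 9. → (11, 9)
double: tangent at (11, 9): λ = (3·11² + 4)/(2·9) ≡ 3/5. 5⁻¹ ≡ 8 (mod 13) since 5·8 = 40 ≡ 1, so λ ≡ 3·8 ≡ 11.
  x = λ² - 11 - 11 = 121 - 22 ≡ 8; y = λ·(11 - 8) - 9 ≡ 11. → (8, 11)
double: tangent at (8, 11): λ = (3·8² + 4)/(2·11) ≡ 1/9. 9⁻¹ ≡ 3 (mod 13) since 9·3 = 27 ≡ 1, so λ ≡ 1·3 ≡ 3.
  x = λ² - 8 - 8 = 9 - 16 ≡ 6; y = λ·(8 - 6) - 11 ≡ 8. → (6, 8)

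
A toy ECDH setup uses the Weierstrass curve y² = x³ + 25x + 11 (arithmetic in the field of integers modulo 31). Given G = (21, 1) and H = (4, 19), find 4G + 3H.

(21, 1)

First 4G:
Double-and-add on 4 = (100)₂. Start with G = (21, 1) for the leading 1-bit.
double: tangent at (21, 1): λ = (3·21² + 25)/(2·1) ≡ 15/2. 2⁻¹ ≡ 16 (mod 31) since 2·16 = 32 ≡ 1, so λ ≡ 15·16 ≡ 23.
  x = λ² - 21 - 21 = 529 - 42 ≡ 22; y = λ·(21 - 22) - 1 ≡ 7. → (22, 7)
double: tangent at (22, 7): λ = (3·22² + 25)/(2·7) ≡ 20/14. 14⁻¹ ≡ 20 (mod 31), so λ ≡ 20·20 ≡ 28.
  x = λ² - 22 - 22 = 784 - 44 ≡ 27; y = λ·(22 - 27) - 7 ≡ 8. → (27, 8)
4G = (27, 8).
Next 3H:
Repeated addition: build up to 3H.
2H: tangent at (4, 19): λ = (3·4² + 25)/(2·19) ≡ 11/7. 7⁻¹ ≡ 9 (mod 31), so λ ≡ 11·9 ≡ 6.
  x = λ² - 4 - 4 = 36 - 8 ≡ 28; y = λ·(4 - 28) - 19 ≡ 23. → (28, 23)
3H: (28, 23) + (4, 19). λ = (19 - 23)/(4 - 28) ≡ 27/7 mod 31. 7⁻¹ ≡ 9 (mod 31), so λ ≡ 26.
  x = λ² - 28 - 4 = 676 - 32 ≡ 24; y = λ·(28 - 24) - 23 ≡ 19. → (24, 19)
3H = (24, 19).
Finally 4G + 3H:
(27, 8) + (24, 19). λ = (19 - 8)/(24 - 27) ≡ 11/28 mod 31. 28⁻¹ ≡ 10 (mod 31) since 28·10 = 280 ≡ 1, so λ ≡ 17.
  x = λ² - 27 - 24 = 289 - 51 ≡ 21; y = λ·(27 - 21) - 8 ≡ 1. → (21, 1)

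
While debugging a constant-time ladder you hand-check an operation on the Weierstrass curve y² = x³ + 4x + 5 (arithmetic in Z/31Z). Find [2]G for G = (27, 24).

(18, 9)

tangent at (27, 24): λ = (3·27² + 4)/(2·24) ≡ 21/17. 17⁻¹ ≡ 11 (mod 31), so λ ≡ 21·11 ≡ 14.
  x = λ² - 27 - 27 = 196 - 54 ≡ 18; y = λ·(27 - 18) - 24 ≡ 9. → (18, 9)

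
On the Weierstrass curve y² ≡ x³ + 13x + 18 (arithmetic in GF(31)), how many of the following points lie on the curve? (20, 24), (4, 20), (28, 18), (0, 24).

2

(20, 24): 24² ≡ 18, rhs ≡ 1 → off.
(4, 20): 20² ≡ 28, rhs ≡ 10 → off.
(28, 18): 18² ≡ 14, rhs ≡ 14 → on.
(0, 24): 24² ≡ 18, rhs ≡ 18 → on.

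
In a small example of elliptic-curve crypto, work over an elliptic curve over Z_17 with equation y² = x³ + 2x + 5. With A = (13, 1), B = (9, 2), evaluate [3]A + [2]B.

(13, 16)

First 3A:
Repeated addition: build up to 3A.
2A: tangent at (13, 1): λ = (3·13² + 2)/(2·1) ≡ 16/2. 2⁻¹ ≡ 9 (mod 17), so λ ≡ 16·9 ≡ 8.
  x = λ² - 13 - 13 = 64 - 26 ≡ 4; y = λ·(13 - 4) - 1 ≡ 3. → (4, 3)
3A: (4, 3) + (13, 1). λ = (1 - 3)/(13 - 4) ≡ 15/9 mod 17. 9⁻¹ ≡ 2 (mod 17) since 9·2 = 18 ≡ 1, so λ ≡ 13.
  x = λ² - 4 - 13 = 169 - 17 ≡ 16; y = λ·(4 - 16) - 3 ≡ 11. → (16, 11)
3A = (16, 11).
Next 2B:
Repeated addition: build up to 2B.
2B: tangent at (9, 2): λ = (3·9² + 2)/(2·2) ≡ 7/4. 4⁻¹ ≡ 13 (mod 17), so λ ≡ 7·13 ≡ 6.
  x = λ² - 9 - 9 = 36 - 18 ≡ 1; y = λ·(9 - 1) - 2 ≡ 12. → (1, 12)
2B = (1, 12).
Finally 3A + 2B:
(16, 11) + (1, 12). λ = (12 - 11)/(1 - 16) ≡ 1/2 mod 17. 2⁻¹ ≡ 9 (mod 17) since 2·9 = 18 ≡ 1, so λ ≡ 9.
  x = λ² - 16 - 1 = 81 - 17 ≡ 13; y = λ·(16 - 13) - 11 ≡ 16. → (13, 16)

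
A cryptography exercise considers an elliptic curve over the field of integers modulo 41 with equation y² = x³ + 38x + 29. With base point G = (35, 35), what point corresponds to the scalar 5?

(16, 10)

Double-and-add on 5 = (101)₂. Start with G = (35, 35) for the leading 1-bit.
double: tangent at (35, 35): λ = (3·35² + 38)/(2·35) ≡ 23/29. 29⁻¹ ≡ 17 (mod 41), so λ ≡ 23·17 ≡ 22.
  x = λ² - 35 - 35 = 484 - 70 ≡ 4; y = λ·(35 - 4) - 35 ≡ 32. → (4, 32)
double: tangent at (4, 32): λ = (3·4² + 38)/(2·32) ≡ 4/23. 23⁻¹ ≡ 25 (mod 41), so λ ≡ 4·25 ≡ 18.
  x = λ² - 4 - 4 = 324 - 8 ≡ 29; y = λ·(4 - 29) - 32 ≡ 10. → (29, 10)
add G: (29, 10) + (35, 35). λ = (35 - 10)/(35 - 29) ≡ 25/6 mod 41. 6⁻¹ ≡ 7 (mod 41) since 6·7 = 42 ≡ 1, so λ ≡ 11.
  x = λ² - 29 - 35 = 121 - 64 ≡ 16; y = λ·(29 - 16) - 10 ≡ 10. → (16, 10)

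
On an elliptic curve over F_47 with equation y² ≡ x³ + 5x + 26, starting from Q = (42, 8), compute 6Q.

Repeated addition: build up to 6Q.
2Q: tangent at (42, 8): λ = (3·42² + 5)/(2·8) ≡ 33/16. 16⁻¹ ≡ 3 (mod 47) since 16·3 = 48 ≡ 1, so λ ≡ 33·3 ≡ 5.
  x = λ² - 42 - 42 = 25 - 84 ≡ 35; y = λ·(42 - 35) - 8 ≡ 27. → (35, 27)
3Q: (35, 27) + (42, 8). λ = (8 - 27)/(42 - 35) ≡ 28/7 mod 47. 7⁻¹ ≡ 27 (mod 47), so λ ≡ 4.
  x = λ² - 35 - 42 = 16 - 77 ≡ 33; y = λ·(35 - 33) - 27 ≡ 28. → (33, 28)
4Q: (33, 28) + (42, 8). λ = (8 - 28)/(42 - 33) ≡ 27/9 mod 47. 9⁻¹ ≡ 21 (mod 47), so λ ≡ 3.
  x = λ² - 33 - 42 = 9 - 75 ≡ 28; y = λ·(33 - 28) - 28 ≡ 34. → (28, 34)
5Q: (28, 34) + (42, 8). λ = (8 - 34)/(42 - 28) ≡ 21/14 mod 47. 14⁻¹ ≡ 37 (mod 47) since 14·37 = 518 ≡ 1, so λ ≡ 25.
  x = λ² - 28 - 42 = 625 - 70 ≡ 38; y = λ·(28 - 38) - 34 ≡ 45. → (38, 45)
6Q: (38, 45) + (42, 8). λ = (8 - 45)/(42 - 38) ≡ 10/4 mod 47. 4⁻¹ ≡ 12 (mod 47) since 4·12 = 48 ≡ 1, so λ ≡ 26.
  x = λ² - 38 - 42 = 676 - 80 ≡ 32; y = λ·(38 - 32) - 45 ≡ 17. → (32, 17)

(32, 17)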